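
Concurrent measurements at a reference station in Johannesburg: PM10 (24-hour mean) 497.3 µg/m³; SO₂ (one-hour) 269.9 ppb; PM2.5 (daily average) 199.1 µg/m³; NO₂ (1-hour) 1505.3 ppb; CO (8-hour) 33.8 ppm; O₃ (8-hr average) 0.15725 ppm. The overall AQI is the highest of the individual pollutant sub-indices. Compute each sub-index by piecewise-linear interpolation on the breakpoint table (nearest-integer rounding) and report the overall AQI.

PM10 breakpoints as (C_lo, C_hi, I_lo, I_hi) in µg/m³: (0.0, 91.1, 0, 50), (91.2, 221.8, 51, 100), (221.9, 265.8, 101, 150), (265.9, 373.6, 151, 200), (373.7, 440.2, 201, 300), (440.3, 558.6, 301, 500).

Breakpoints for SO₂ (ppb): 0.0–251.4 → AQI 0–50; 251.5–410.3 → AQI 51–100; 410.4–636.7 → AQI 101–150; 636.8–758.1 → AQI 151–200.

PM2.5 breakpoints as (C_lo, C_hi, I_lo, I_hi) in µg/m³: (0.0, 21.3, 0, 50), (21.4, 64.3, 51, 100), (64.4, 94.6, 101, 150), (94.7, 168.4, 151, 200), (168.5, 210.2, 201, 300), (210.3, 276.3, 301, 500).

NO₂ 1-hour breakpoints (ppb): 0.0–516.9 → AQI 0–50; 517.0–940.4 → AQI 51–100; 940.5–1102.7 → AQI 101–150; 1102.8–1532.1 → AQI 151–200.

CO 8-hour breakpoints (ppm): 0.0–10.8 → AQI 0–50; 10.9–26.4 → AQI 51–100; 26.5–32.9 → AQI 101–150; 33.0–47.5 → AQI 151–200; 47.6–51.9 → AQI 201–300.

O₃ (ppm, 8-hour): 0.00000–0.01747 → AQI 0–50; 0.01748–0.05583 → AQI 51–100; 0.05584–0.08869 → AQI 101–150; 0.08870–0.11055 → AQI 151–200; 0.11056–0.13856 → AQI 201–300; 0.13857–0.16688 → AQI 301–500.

432

PM10: 497.3 ∈ [440.3, 558.6] ↔ index [301, 500].
301 + (497.3−440.3)·(500−301)/(558.6−440.3) = 301 + 57.0·199/118.3 ≈ 396.88, so AQI = 397.
SO₂: 269.9 lies in 251.5–410.3, so I_lo=51, I_hi=100, C_lo=251.5, C_hi=410.3.
(100−51)/(410.3−251.5) × (269.9−251.5) + 51 = 49/158.8 × 18.4 + 51 ≈ 56.68 → 57.
PM2.5: 199.1 lies in 168.5–210.2, so I_lo=201, I_hi=300, C_lo=168.5, C_hi=210.2.
(300−201)/(210.2−168.5) × (199.1−168.5) + 201 = 99/41.7 × 30.6 + 201 ≈ 273.65 → 274.
NO₂ 1505.3: bracket 1102.8–1532.1 → index 151–200; slope 49/429.3, offset 402.5.
AQI = 151 + 49/429.3·402.5 ≈ 196.94 ⇒ 197.
CO: 33.8 ∈ [33.0, 47.5] ↔ index [151, 200].
151 + (33.8−33.0)·(200−151)/(47.5−33.0) = 151 + 0.8·49/14.5 ≈ 153.70, so AQI = 154.
O₃: 0.15725 ∈ [0.13857, 0.16688] ↔ index [301, 500].
301 + (0.15725−0.13857)·(500−301)/(0.16688−0.13857) = 301 + 0.01868·199/0.02831 ≈ 432.31, so AQI = 432.
Sub-indices: PM10→397, SO₂→57, PM2.5→274, NO₂→197, CO→154, O₃→432. Overall AQI = max = 432; dominant pollutant is O₃.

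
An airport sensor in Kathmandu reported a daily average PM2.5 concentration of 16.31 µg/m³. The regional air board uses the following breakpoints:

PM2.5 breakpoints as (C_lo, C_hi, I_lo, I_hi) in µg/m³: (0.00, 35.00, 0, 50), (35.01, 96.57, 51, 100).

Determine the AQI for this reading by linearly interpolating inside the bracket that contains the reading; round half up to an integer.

23

PM2.5: 16.31 lies in 0.00–35.00, so I_lo=0, I_hi=50, C_lo=0.00, C_hi=35.00.
(50−0)/(35.00−0.00) × (16.31−0.00) + 0 = 50/35.00 × 16.31 + 0 ≈ 23.30 → 23.
AQI 23 falls in the Good category.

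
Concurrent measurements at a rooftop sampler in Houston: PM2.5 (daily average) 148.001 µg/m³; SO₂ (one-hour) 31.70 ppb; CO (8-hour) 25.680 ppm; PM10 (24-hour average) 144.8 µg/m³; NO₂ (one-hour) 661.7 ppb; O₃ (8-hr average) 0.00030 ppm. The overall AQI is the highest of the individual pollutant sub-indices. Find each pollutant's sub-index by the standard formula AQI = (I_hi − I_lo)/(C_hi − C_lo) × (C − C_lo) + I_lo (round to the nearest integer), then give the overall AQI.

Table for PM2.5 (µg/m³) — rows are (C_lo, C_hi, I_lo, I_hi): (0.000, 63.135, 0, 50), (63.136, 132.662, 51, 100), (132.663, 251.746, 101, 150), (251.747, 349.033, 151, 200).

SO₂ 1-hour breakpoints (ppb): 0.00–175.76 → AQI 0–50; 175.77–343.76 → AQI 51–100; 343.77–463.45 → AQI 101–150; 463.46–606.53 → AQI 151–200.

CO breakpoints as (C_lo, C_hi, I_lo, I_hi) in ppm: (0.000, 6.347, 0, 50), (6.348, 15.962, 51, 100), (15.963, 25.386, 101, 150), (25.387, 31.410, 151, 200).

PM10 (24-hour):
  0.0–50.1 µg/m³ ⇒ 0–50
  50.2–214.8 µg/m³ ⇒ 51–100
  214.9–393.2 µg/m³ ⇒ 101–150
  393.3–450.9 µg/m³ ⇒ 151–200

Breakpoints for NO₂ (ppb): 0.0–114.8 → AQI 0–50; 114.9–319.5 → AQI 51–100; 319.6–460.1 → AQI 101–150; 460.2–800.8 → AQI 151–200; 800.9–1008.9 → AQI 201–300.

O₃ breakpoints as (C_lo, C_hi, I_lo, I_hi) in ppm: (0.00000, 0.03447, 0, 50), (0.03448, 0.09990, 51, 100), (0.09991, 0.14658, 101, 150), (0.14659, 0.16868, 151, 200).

PM2.5: row 132.663–251.746 (AQI 101–150). (150−101)·(148.001−132.663)/(251.746−132.663) + 101 = 49·15.338/119.083 + 101 ≈ 107.31 → 107.
SO₂: 31.70 lies in 0.00–175.76, so I_lo=0, I_hi=50, C_lo=0.00, C_hi=175.76.
(50−0)/(175.76−0.00) × (31.70−0.00) + 0 = 50/175.76 × 31.70 + 0 ≈ 9.02 → 9.
CO: row 25.387–31.410 (AQI 151–200). (200−151)·(25.680−25.387)/(31.410−25.387) + 151 = 49·0.293/6.023 + 151 ≈ 153.38 → 153.
PM10 144.8: bracket 50.2–214.8 → index 51–100; slope 49/164.6, offset 94.6.
AQI = 51 + 49/164.6·94.6 ≈ 79.16 ⇒ 79.
NO₂: 661.7 lies in 460.2–800.8, so I_lo=151, I_hi=200, C_lo=460.2, C_hi=800.8.
(200−151)/(800.8−460.2) × (661.7−460.2) + 151 = 49/340.6 × 201.5 + 151 ≈ 179.99 → 180.
O₃: row 0.00000–0.03447 (AQI 0–50). (50−0)·(0.00030−0.00000)/(0.03447−0.00000) + 0 = 50·0.00030/0.03447 + 0 ≈ 0.44 → 0.
Sub-indices: PM2.5→107, SO₂→9, CO→153, PM10→79, NO₂→180, O₃→0. Overall AQI = max = 180; dominant pollutant is NO₂.

180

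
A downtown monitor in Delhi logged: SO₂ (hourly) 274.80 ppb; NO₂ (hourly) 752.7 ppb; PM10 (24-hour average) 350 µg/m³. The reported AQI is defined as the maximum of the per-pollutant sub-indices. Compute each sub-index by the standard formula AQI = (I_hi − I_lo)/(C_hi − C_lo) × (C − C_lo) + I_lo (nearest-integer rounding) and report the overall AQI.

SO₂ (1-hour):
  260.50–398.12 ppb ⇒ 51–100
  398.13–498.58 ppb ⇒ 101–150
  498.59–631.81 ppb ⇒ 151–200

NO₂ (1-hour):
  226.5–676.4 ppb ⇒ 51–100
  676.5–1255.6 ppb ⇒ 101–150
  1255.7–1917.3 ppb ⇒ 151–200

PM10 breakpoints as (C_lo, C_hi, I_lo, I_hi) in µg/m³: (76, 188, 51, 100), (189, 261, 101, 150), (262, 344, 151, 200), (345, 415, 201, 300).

208

SO₂ 274.80: bracket 260.50–398.12 → index 51–100; slope 49/137.62, offset 14.30.
AQI = 51 + 49/137.62·14.30 ≈ 56.09 ⇒ 56.
NO₂ 752.7: bracket 676.5–1255.6 → index 101–150; slope 49/579.1, offset 76.2.
AQI = 101 + 49/579.1·76.2 ≈ 107.45 ⇒ 107.
PM10 350: bracket 345–415 → index 201–300; slope 99/70, offset 5.
AQI = 201 + 99/70·5 ≈ 208.07 ⇒ 208.
Sub-indices: SO₂→56, NO₂→107, PM10→208. Overall AQI = max = 208; dominant pollutant is PM10.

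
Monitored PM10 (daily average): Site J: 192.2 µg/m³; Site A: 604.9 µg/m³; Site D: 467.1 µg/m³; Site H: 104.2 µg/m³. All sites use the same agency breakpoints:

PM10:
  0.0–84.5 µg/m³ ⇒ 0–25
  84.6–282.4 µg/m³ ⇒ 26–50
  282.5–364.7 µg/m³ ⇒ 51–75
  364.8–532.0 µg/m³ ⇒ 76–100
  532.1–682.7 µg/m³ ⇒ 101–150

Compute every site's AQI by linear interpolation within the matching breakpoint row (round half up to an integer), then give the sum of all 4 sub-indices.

283

Site J: 192.2 ∈ [84.6, 282.4] ↔ index [26, 50].
26 + (192.2−84.6)·(50−26)/(282.4−84.6) = 26 + 107.6·24/197.8 ≈ 39.06, so AQI = 39.
Site A: 604.9 lies in 532.1–682.7, so I_lo=101, I_hi=150, C_lo=532.1, C_hi=682.7.
(150−101)/(682.7−532.1) × (604.9−532.1) + 101 = 49/150.6 × 72.8 + 101 ≈ 124.69 → 125.
Site D 467.1: bracket 364.8–532.0 → index 76–100; slope 24/167.2, offset 102.3.
AQI = 76 + 24/167.2·102.3 ≈ 90.68 ⇒ 91.
Site H: 104.2 ∈ [84.6, 282.4] ↔ index [26, 50].
26 + (104.2−84.6)·(50−26)/(282.4−84.6) = 26 + 19.6·24/197.8 ≈ 28.38, so AQI = 28.
AQIs: Site J=39, Site A=125, Site D=91, Site H=28. Sum = 39 + 125 + 91 + 28 = 283.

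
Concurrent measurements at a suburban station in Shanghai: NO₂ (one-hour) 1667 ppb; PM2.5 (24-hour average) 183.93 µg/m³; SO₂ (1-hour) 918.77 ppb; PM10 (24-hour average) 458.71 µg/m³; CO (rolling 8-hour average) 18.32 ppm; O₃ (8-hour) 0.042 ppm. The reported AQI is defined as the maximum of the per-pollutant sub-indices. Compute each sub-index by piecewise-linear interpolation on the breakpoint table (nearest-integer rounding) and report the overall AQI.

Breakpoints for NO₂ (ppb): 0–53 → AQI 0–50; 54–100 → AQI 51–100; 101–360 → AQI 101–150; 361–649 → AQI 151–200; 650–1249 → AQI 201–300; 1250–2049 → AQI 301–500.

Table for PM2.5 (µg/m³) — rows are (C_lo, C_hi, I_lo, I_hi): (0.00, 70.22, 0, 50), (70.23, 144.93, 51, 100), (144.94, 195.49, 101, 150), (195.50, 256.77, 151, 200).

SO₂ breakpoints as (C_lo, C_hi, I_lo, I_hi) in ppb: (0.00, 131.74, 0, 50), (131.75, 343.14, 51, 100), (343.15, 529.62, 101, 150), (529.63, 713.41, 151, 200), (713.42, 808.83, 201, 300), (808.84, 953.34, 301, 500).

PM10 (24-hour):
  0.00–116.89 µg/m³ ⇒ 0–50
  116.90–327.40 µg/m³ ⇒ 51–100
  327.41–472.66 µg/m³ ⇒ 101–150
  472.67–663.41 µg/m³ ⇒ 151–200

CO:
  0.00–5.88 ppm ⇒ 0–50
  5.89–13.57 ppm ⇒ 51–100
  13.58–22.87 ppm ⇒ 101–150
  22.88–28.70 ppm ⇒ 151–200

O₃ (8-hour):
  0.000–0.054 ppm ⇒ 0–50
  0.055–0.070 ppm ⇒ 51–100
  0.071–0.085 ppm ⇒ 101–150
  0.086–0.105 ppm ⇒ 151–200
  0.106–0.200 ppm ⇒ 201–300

452

NO₂ 1667: bracket 1250–2049 → index 301–500; slope 199/799, offset 417.
AQI = 301 + 199/799·417 ≈ 404.86 ⇒ 405.
PM2.5: row 144.94–195.49 (AQI 101–150). (150−101)·(183.93−144.94)/(195.49−144.94) + 101 = 49·38.99/50.55 + 101 ≈ 138.79 → 139.
SO₂: row 808.84–953.34 (AQI 301–500). (500−301)·(918.77−808.84)/(953.34−808.84) + 301 = 199·109.93/144.50 + 301 ≈ 452.39 → 452.
PM10: 458.71 lies in 327.41–472.66, so I_lo=101, I_hi=150, C_lo=327.41, C_hi=472.66.
(150−101)/(472.66−327.41) × (458.71−327.41) + 101 = 49/145.25 × 131.30 + 101 ≈ 145.29 → 145.
CO: row 13.58–22.87 (AQI 101–150). (150−101)·(18.32−13.58)/(22.87−13.58) + 101 = 49·4.74/9.29 + 101 ≈ 126.00 → 126.
O₃: 0.042 lies in 0.000–0.054, so I_lo=0, I_hi=50, C_lo=0.000, C_hi=0.054.
(50−0)/(0.054−0.000) × (0.042−0.000) + 0 = 50/0.054 × 0.042 + 0 ≈ 38.89 → 39.
Sub-indices: NO₂→405, PM2.5→139, SO₂→452, PM10→145, CO→126, O₃→39. Overall AQI = max = 452; dominant pollutant is SO₂.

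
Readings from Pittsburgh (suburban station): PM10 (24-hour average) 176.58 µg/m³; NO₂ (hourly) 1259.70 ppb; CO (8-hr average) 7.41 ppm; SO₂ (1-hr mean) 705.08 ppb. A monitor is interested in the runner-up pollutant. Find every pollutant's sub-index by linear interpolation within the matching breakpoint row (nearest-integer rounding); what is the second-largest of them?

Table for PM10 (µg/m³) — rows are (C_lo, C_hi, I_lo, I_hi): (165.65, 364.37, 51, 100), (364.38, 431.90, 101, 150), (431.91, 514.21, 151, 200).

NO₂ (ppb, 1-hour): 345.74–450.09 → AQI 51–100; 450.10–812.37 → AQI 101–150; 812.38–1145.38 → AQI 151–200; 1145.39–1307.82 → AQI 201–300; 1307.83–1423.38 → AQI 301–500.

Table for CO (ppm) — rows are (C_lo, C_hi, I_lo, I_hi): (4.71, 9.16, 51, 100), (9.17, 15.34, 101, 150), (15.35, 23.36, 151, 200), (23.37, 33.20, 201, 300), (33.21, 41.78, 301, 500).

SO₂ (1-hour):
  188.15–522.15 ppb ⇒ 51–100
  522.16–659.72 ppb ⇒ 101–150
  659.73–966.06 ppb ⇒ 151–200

PM10: 176.58 lies in 165.65–364.37, so I_lo=51, I_hi=100, C_lo=165.65, C_hi=364.37.
(100−51)/(364.37−165.65) × (176.58−165.65) + 51 = 49/198.72 × 10.93 + 51 ≈ 53.70 → 54.
NO₂: 1259.70 ∈ [1145.39, 1307.82] ↔ index [201, 300].
201 + (1259.70−1145.39)·(300−201)/(1307.82−1145.39) = 201 + 114.31·99/162.43 ≈ 270.67, so AQI = 271.
CO 7.41: bracket 4.71–9.16 → index 51–100; slope 49/4.45, offset 2.70.
AQI = 51 + 49/4.45·2.70 ≈ 80.73 ⇒ 81.
SO₂: row 659.73–966.06 (AQI 151–200). (200−151)·(705.08−659.73)/(966.06−659.73) + 151 = 49·45.35/306.33 + 151 ≈ 158.25 → 158.
Sub-indices: PM10→54, NO₂→271, CO→81, SO₂→158. Ranked high→low: 271, 158, 81, 54. Second-highest sub-index = 158.

158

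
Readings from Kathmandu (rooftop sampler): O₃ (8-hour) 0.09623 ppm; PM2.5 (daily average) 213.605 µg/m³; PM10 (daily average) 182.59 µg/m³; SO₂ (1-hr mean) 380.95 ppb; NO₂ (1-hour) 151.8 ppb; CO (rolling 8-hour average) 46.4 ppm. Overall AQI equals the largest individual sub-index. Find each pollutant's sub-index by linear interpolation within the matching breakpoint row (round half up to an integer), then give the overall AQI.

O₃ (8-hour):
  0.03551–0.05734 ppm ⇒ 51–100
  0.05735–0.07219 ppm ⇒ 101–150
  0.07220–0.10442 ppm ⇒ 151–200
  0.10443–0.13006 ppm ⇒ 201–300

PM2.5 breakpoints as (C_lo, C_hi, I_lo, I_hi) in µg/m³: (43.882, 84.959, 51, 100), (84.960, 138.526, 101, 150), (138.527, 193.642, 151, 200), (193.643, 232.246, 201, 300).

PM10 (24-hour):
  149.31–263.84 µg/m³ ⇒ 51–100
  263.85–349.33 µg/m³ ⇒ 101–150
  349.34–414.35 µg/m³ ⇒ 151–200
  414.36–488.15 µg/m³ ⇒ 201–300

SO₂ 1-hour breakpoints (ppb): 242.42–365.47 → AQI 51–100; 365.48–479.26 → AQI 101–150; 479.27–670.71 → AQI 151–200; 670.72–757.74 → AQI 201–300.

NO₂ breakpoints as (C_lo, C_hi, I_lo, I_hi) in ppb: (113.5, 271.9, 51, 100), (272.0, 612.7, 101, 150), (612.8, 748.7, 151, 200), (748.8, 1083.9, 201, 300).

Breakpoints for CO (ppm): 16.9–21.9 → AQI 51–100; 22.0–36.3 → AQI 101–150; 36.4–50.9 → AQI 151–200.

252

O₃: row 0.07220–0.10442 (AQI 151–200). (200−151)·(0.09623−0.07220)/(0.10442−0.07220) + 151 = 49·0.02403/0.03222 + 151 ≈ 187.54 → 188.
PM2.5 213.605: bracket 193.643–232.246 → index 201–300; slope 99/38.603, offset 19.962.
AQI = 201 + 99/38.603·19.962 ≈ 252.19 ⇒ 252.
PM10: 182.59 ∈ [149.31, 263.84] ↔ index [51, 100].
51 + (182.59−149.31)·(100−51)/(263.84−149.31) = 51 + 33.28·49/114.53 ≈ 65.24, so AQI = 65.
SO₂ 380.95: bracket 365.48–479.26 → index 101–150; slope 49/113.78, offset 15.47.
AQI = 101 + 49/113.78·15.47 ≈ 107.66 ⇒ 108.
NO₂: 151.8 lies in 113.5–271.9, so I_lo=51, I_hi=100, C_lo=113.5, C_hi=271.9.
(100−51)/(271.9−113.5) × (151.8−113.5) + 51 = 49/158.4 × 38.3 + 51 ≈ 62.85 → 63.
CO: 46.4 ∈ [36.4, 50.9] ↔ index [151, 200].
151 + (46.4−36.4)·(200−151)/(50.9−36.4) = 151 + 10.0·49/14.5 ≈ 184.79, so AQI = 185.
Sub-indices: O₃→188, PM2.5→252, PM10→65, SO₂→108, NO₂→63, CO→185. Overall AQI = max = 252; dominant pollutant is PM2.5.
AQI 252: Very Unhealthy.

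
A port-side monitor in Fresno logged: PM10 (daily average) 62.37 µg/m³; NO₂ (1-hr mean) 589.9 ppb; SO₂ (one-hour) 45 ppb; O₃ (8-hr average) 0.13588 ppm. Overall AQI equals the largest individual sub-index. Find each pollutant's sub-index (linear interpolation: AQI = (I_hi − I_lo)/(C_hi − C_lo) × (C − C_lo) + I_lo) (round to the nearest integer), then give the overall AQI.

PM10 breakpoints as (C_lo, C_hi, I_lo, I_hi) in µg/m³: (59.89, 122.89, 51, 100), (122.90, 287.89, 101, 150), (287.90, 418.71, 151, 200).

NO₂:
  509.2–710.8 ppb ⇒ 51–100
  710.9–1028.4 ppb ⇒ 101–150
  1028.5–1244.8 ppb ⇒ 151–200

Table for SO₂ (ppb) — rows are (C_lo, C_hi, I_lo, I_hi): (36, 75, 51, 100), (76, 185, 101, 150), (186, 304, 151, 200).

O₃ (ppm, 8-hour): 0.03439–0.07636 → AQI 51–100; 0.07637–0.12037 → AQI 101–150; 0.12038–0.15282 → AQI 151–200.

174

PM10: 62.37 lies in 59.89–122.89, so I_lo=51, I_hi=100, C_lo=59.89, C_hi=122.89.
(100−51)/(122.89−59.89) × (62.37−59.89) + 51 = 49/63.00 × 2.48 + 51 ≈ 52.93 → 53.
NO₂: row 509.2–710.8 (AQI 51–100). (100−51)·(589.9−509.2)/(710.8−509.2) + 51 = 49·80.7/201.6 + 51 ≈ 70.61 → 71.
SO₂: row 36–75 (AQI 51–100). (100−51)·(45−36)/(75−36) + 51 = 49·9/39 + 51 ≈ 62.31 → 62.
O₃: 0.13588 lies in 0.12038–0.15282, so I_lo=151, I_hi=200, C_lo=0.12038, C_hi=0.15282.
(200−151)/(0.15282−0.12038) × (0.13588−0.12038) + 151 = 49/0.03244 × 0.01550 + 151 ≈ 174.41 → 174.
Sub-indices: PM10→53, NO₂→71, SO₂→62, O₃→174. Overall AQI = max = 174; dominant pollutant is O₃.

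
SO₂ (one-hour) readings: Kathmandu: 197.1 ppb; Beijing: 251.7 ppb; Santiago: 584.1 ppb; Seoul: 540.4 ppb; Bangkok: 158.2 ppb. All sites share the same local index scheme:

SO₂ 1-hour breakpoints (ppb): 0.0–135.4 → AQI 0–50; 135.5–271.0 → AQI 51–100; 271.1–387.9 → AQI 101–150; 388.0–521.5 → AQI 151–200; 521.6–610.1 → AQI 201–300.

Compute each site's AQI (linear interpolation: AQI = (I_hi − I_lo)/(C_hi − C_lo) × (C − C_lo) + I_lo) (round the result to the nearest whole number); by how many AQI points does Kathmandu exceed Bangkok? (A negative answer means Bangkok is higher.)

Kathmandu: 197.1 lies in 135.5–271.0, so I_lo=51, I_hi=100, C_lo=135.5, C_hi=271.0.
(100−51)/(271.0−135.5) × (197.1−135.5) + 51 = 49/135.5 × 61.6 + 51 ≈ 73.28 → 73.
Beijing: 251.7 ∈ [135.5, 271.0] ↔ index [51, 100].
51 + (251.7−135.5)·(100−51)/(271.0−135.5) = 51 + 116.2·49/135.5 ≈ 93.02, so AQI = 93.
Santiago: row 521.6–610.1 (AQI 201–300). (300−201)·(584.1−521.6)/(610.1−521.6) + 201 = 99·62.5/88.5 + 201 ≈ 270.92 → 271.
Seoul: row 521.6–610.1 (AQI 201–300). (300−201)·(540.4−521.6)/(610.1−521.6) + 201 = 99·18.8/88.5 + 201 ≈ 222.03 → 222.
Bangkok: 158.2 ∈ [135.5, 271.0] ↔ index [51, 100].
51 + (158.2−135.5)·(100−51)/(271.0−135.5) = 51 + 22.7·49/135.5 ≈ 59.21, so AQI = 59.
AQIs: Kathmandu=73, Beijing=93, Santiago=271, Seoul=222, Bangkok=59. Kathmandu (73) − Bangkok (59) = 14.

14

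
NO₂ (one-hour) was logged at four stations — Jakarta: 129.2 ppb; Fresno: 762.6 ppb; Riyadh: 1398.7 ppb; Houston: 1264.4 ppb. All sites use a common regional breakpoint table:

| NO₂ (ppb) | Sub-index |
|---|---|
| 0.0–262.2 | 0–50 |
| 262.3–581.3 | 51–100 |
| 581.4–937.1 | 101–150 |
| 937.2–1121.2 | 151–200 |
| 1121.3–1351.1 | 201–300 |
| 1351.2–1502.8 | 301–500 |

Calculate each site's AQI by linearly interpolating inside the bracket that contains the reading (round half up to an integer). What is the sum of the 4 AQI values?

777

Jakarta 129.2: bracket 0.0–262.2 → index 0–50; slope 50/262.2, offset 129.2.
AQI = 0 + 50/262.2·129.2 ≈ 24.64 ⇒ 25.
Fresno: 762.6 ∈ [581.4, 937.1] ↔ index [101, 150].
101 + (762.6−581.4)·(150−101)/(937.1−581.4) = 101 + 181.2·49/355.7 ≈ 125.96, so AQI = 126.
Riyadh: 1398.7 lies in 1351.2–1502.8, so I_lo=301, I_hi=500, C_lo=1351.2, C_hi=1502.8.
(500−301)/(1502.8−1351.2) × (1398.7−1351.2) + 301 = 199/151.6 × 47.5 + 301 ≈ 363.35 → 363.
Houston 1264.4: bracket 1121.3–1351.1 → index 201–300; slope 99/229.8, offset 143.1.
AQI = 201 + 99/229.8·143.1 ≈ 262.65 ⇒ 263.
AQIs: Jakarta=25, Fresno=126, Riyadh=363, Houston=263. Sum = 25 + 126 + 363 + 263 = 777.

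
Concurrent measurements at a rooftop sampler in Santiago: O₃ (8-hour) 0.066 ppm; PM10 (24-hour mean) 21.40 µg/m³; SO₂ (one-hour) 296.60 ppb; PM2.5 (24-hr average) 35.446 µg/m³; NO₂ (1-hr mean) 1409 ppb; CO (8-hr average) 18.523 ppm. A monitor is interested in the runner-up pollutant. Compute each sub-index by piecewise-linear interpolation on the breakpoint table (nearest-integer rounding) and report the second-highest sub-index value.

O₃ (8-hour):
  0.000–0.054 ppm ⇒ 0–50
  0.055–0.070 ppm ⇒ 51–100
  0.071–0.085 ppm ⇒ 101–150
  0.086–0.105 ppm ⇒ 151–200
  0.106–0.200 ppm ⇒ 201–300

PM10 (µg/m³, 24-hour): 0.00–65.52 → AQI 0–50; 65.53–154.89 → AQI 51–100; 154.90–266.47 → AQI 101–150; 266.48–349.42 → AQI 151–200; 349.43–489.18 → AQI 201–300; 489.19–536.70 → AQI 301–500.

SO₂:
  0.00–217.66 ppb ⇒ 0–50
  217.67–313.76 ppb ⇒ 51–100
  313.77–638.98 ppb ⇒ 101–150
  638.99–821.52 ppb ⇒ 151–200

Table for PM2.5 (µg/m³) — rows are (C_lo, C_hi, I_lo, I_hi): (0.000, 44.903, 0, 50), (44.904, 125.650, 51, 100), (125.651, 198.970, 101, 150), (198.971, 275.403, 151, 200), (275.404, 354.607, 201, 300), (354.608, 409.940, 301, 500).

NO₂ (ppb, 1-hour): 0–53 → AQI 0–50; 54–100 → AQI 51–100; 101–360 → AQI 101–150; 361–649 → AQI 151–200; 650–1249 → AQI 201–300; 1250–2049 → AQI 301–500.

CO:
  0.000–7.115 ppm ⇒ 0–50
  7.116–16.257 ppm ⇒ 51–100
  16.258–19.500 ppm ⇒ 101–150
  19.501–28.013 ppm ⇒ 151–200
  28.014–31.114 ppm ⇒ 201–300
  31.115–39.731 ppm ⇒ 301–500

135

O₃: 0.066 ∈ [0.055, 0.070] ↔ index [51, 100].
51 + (0.066−0.055)·(100−51)/(0.070−0.055) = 51 + 0.011·49/0.015 ≈ 86.93, so AQI = 87.
PM10: row 0.00–65.52 (AQI 0–50). (50−0)·(21.40−0.00)/(65.52−0.00) + 0 = 50·21.40/65.52 + 0 ≈ 16.33 → 16.
SO₂: 296.60 ∈ [217.67, 313.76] ↔ index [51, 100].
51 + (296.60−217.67)·(100−51)/(313.76−217.67) = 51 + 78.93·49/96.09 ≈ 91.25, so AQI = 91.
PM2.5: 35.446 lies in 0.000–44.903, so I_lo=0, I_hi=50, C_lo=0.000, C_hi=44.903.
(50−0)/(44.903−0.000) × (35.446−0.000) + 0 = 50/44.903 × 35.446 + 0 ≈ 39.47 → 39.
NO₂: row 1250–2049 (AQI 301–500). (500−301)·(1409−1250)/(2049−1250) + 301 = 199·159/799 + 301 ≈ 340.60 → 341.
CO 18.523: bracket 16.258–19.500 → index 101–150; slope 49/3.242, offset 2.265.
AQI = 101 + 49/3.242·2.265 ≈ 135.23 ⇒ 135.
Sub-indices: O₃→87, PM10→16, SO₂→91, PM2.5→39, NO₂→341, CO→135. Ranked high→low: 341, 135, 91, 87, 39, 16. Second-highest sub-index = 135.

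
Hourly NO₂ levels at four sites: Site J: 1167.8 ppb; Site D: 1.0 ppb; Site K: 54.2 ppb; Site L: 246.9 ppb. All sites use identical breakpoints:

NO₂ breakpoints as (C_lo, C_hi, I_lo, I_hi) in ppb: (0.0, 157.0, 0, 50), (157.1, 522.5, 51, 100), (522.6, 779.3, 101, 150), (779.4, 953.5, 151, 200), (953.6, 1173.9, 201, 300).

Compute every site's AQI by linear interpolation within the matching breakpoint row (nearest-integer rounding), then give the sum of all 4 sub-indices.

377

Site J: row 953.6–1173.9 (AQI 201–300). (300−201)·(1167.8−953.6)/(1173.9−953.6) + 201 = 99·214.2/220.3 + 201 ≈ 297.26 → 297.
Site D: 1.0 ∈ [0.0, 157.0] ↔ index [0, 50].
0 + (1.0−0.0)·(50−0)/(157.0−0.0) = 0 + 1.0·50/157.0 ≈ 0.32, so AQI = 0.
Site K: 54.2 ∈ [0.0, 157.0] ↔ index [0, 50].
0 + (54.2−0.0)·(50−0)/(157.0−0.0) = 0 + 54.2·50/157.0 ≈ 17.26, so AQI = 17.
Site L: row 157.1–522.5 (AQI 51–100). (100−51)·(246.9−157.1)/(522.5−157.1) + 51 = 49·89.8/365.4 + 51 ≈ 63.04 → 63.
AQIs: Site J=297, Site D=0, Site K=17, Site L=63. Sum = 297 + 0 + 17 + 63 = 377.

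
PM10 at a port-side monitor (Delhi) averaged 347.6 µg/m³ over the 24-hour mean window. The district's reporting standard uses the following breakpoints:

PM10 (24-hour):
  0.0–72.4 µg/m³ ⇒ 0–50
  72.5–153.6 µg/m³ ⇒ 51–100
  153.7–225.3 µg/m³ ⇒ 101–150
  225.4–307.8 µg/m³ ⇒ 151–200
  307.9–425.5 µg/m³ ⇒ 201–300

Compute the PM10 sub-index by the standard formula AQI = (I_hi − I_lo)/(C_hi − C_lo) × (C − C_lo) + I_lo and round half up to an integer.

PM10: row 307.9–425.5 (AQI 201–300). (300−201)·(347.6−307.9)/(425.5−307.9) + 201 = 99·39.7/117.6 + 201 ≈ 234.42 → 234.
AQI 234 falls in the Very Unhealthy category.

234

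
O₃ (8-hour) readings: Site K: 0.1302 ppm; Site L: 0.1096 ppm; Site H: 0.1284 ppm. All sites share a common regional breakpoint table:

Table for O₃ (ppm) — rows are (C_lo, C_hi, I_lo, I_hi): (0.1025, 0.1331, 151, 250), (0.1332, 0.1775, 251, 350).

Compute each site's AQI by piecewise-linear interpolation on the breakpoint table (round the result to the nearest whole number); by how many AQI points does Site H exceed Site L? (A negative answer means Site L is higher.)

61

Site K 0.1302: bracket 0.1025–0.1331 → index 151–250; slope 99/0.0306, offset 0.0277.
AQI = 151 + 99/0.0306·0.0277 ≈ 240.62 ⇒ 241.
Site L: row 0.1025–0.1331 (AQI 151–250). (250−151)·(0.1096−0.1025)/(0.1331−0.1025) + 151 = 99·0.0071/0.0306 + 151 ≈ 173.97 → 174.
Site H: 0.1284 ∈ [0.1025, 0.1331] ↔ index [151, 250].
151 + (0.1284−0.1025)·(250−151)/(0.1331−0.1025) = 151 + 0.0259·99/0.0306 ≈ 234.79, so AQI = 235.
AQIs: Site K=241, Site L=174, Site H=235. Site H (235) − Site L (174) = 61.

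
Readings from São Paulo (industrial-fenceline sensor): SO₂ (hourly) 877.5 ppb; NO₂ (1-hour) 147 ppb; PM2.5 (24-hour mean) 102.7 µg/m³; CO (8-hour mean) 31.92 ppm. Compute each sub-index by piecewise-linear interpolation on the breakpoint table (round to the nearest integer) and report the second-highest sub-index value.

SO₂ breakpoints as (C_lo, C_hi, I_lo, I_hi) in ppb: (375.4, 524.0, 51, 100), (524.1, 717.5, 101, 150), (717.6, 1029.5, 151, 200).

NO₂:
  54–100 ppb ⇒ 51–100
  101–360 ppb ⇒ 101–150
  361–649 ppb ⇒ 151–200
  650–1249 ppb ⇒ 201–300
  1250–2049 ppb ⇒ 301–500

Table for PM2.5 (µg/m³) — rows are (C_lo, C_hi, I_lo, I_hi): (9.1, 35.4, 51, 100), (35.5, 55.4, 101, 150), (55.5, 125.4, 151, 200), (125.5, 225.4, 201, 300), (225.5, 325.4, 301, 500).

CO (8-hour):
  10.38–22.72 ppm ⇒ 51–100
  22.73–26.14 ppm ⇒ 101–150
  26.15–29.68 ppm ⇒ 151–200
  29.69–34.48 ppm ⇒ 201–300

SO₂: 877.5 ∈ [717.6, 1029.5] ↔ index [151, 200].
151 + (877.5−717.6)·(200−151)/(1029.5−717.6) = 151 + 159.9·49/311.9 ≈ 176.12, so AQI = 176.
NO₂: 147 lies in 101–360, so I_lo=101, I_hi=150, C_lo=101, C_hi=360.
(150−101)/(360−101) × (147−101) + 101 = 49/259 × 46 + 101 ≈ 109.70 → 110.
PM2.5: 102.7 ∈ [55.5, 125.4] ↔ index [151, 200].
151 + (102.7−55.5)·(200−151)/(125.4−55.5) = 151 + 47.2·49/69.9 ≈ 184.09, so AQI = 184.
CO: row 29.69–34.48 (AQI 201–300). (300−201)·(31.92−29.69)/(34.48−29.69) + 201 = 99·2.23/4.79 + 201 ≈ 247.09 → 247.
Sub-indices: SO₂→176, NO₂→110, PM2.5→184, CO→247. Ranked high→low: 247, 184, 176, 110. Second-highest sub-index = 184.

184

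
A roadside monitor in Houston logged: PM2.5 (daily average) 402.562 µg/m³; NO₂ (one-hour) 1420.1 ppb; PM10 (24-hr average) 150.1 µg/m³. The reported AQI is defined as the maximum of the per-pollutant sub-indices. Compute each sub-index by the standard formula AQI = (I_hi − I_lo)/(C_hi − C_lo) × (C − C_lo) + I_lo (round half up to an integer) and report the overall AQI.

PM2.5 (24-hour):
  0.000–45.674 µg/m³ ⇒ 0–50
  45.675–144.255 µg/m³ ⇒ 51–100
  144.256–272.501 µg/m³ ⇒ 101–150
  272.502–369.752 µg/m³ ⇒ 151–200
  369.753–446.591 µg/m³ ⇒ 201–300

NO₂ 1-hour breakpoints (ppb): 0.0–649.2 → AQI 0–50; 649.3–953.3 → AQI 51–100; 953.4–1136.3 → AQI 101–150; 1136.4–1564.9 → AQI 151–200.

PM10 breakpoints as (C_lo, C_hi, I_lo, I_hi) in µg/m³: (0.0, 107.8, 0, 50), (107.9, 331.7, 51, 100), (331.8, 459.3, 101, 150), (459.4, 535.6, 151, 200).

PM2.5 402.562: bracket 369.753–446.591 → index 201–300; slope 99/76.838, offset 32.809.
AQI = 201 + 99/76.838·32.809 ≈ 243.27 ⇒ 243.
NO₂: 1420.1 ∈ [1136.4, 1564.9] ↔ index [151, 200].
151 + (1420.1−1136.4)·(200−151)/(1564.9−1136.4) = 151 + 283.7·49/428.5 ≈ 183.44, so AQI = 183.
PM10: 150.1 ∈ [107.9, 331.7] ↔ index [51, 100].
51 + (150.1−107.9)·(100−51)/(331.7−107.9) = 51 + 42.2·49/223.8 ≈ 60.24, so AQI = 60.
Sub-indices: PM2.5→243, NO₂→183, PM10→60. Overall AQI = max = 243; dominant pollutant is PM2.5.
AQI 243: Very Unhealthy.

243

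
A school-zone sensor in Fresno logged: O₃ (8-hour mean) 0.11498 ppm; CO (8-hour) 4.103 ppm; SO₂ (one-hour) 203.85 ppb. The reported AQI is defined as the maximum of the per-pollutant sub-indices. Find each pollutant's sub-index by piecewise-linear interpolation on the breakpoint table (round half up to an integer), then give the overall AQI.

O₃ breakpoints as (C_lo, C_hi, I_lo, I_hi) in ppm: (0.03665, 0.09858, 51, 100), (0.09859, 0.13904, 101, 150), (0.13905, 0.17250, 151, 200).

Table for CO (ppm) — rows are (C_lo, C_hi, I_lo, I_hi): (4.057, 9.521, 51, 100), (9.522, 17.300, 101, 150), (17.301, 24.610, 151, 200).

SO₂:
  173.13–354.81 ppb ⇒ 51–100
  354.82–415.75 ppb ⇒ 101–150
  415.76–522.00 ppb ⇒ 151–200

121

O₃: 0.11498 ∈ [0.09859, 0.13904] ↔ index [101, 150].
101 + (0.11498−0.09859)·(150−101)/(0.13904−0.09859) = 101 + 0.01639·49/0.04045 ≈ 120.85, so AQI = 121.
CO: 4.103 lies in 4.057–9.521, so I_lo=51, I_hi=100, C_lo=4.057, C_hi=9.521.
(100−51)/(9.521−4.057) × (4.103−4.057) + 51 = 49/5.464 × 0.046 + 51 ≈ 51.41 → 51.
SO₂ 203.85: bracket 173.13–354.81 → index 51–100; slope 49/181.68, offset 30.72.
AQI = 51 + 49/181.68·30.72 ≈ 59.29 ⇒ 59.
Sub-indices: O₃→121, CO→51, SO₂→59. Overall AQI = max = 121; dominant pollutant is O₃.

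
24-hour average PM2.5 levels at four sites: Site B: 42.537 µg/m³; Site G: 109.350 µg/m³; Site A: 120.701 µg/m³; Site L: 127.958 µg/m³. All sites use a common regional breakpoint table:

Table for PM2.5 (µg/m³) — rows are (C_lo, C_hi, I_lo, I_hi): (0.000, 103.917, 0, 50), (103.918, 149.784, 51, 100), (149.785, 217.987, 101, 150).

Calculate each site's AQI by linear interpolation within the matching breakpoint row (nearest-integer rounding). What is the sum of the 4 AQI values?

Site B: row 0.000–103.917 (AQI 0–50). (50−0)·(42.537−0.000)/(103.917−0.000) + 0 = 50·42.537/103.917 + 0 ≈ 20.47 → 20.
Site G: 109.350 lies in 103.918–149.784, so I_lo=51, I_hi=100, C_lo=103.918, C_hi=149.784.
(100−51)/(149.784−103.918) × (109.350−103.918) + 51 = 49/45.866 × 5.432 + 51 ≈ 56.80 → 57.
Site A: row 103.918–149.784 (AQI 51–100). (100−51)·(120.701−103.918)/(149.784−103.918) + 51 = 49·16.783/45.866 + 51 ≈ 68.93 → 69.
Site L: 127.958 lies in 103.918–149.784, so I_lo=51, I_hi=100, C_lo=103.918, C_hi=149.784.
(100−51)/(149.784−103.918) × (127.958−103.918) + 51 = 49/45.866 × 24.040 + 51 ≈ 76.68 → 77.
AQIs: Site B=20, Site G=57, Site A=69, Site L=77. Sum = 20 + 57 + 69 + 77 = 223.

223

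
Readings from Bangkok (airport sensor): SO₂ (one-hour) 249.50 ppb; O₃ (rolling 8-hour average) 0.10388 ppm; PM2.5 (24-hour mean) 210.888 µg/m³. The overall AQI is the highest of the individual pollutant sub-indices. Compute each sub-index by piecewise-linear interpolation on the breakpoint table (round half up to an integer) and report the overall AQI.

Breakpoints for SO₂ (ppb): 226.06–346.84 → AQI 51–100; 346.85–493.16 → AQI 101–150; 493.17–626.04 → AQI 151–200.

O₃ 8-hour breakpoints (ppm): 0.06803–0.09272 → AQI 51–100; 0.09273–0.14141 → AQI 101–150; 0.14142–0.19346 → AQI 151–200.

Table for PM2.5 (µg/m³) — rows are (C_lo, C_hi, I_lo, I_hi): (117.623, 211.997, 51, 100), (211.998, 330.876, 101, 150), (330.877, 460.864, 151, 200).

112

SO₂ 249.50: bracket 226.06–346.84 → index 51–100; slope 49/120.78, offset 23.44.
AQI = 51 + 49/120.78·23.44 ≈ 60.51 ⇒ 61.
O₃: row 0.09273–0.14141 (AQI 101–150). (150−101)·(0.10388−0.09273)/(0.14141−0.09273) + 101 = 49·0.01115/0.04868 + 101 ≈ 112.22 → 112.
PM2.5 210.888: bracket 117.623–211.997 → index 51–100; slope 49/94.374, offset 93.265.
AQI = 51 + 49/94.374·93.265 ≈ 99.42 ⇒ 99.
Sub-indices: SO₂→61, O₃→112, PM2.5→99. Overall AQI = max = 112; dominant pollutant is O₃.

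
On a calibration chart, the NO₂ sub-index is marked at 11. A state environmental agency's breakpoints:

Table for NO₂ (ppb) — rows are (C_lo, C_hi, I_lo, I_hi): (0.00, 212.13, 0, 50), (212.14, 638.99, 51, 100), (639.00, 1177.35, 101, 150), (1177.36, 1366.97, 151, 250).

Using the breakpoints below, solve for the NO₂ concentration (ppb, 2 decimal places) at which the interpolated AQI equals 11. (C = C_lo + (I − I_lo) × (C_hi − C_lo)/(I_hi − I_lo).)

AQI 11 lies in the 0–50 band, which corresponds to 0.00–212.13 ppb.
C = 0.00 + (11−0)×(212.13−0.00)/(50−0) = 0.00 + 11×212.13/50 ≈ 46.6686 ppb → 46.67 ppb to 2 dp.

46.67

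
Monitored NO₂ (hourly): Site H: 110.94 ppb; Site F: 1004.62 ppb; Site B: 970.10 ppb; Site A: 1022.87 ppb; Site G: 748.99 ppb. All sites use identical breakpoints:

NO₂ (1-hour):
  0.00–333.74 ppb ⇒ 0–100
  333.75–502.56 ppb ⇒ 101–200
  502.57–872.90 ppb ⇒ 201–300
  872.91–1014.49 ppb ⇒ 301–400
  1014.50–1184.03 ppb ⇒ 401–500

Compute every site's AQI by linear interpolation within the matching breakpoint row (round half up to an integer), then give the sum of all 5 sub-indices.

Site H: 110.94 lies in 0.00–333.74, so I_lo=0, I_hi=100, C_lo=0.00, C_hi=333.74.
(100−0)/(333.74−0.00) × (110.94−0.00) + 0 = 100/333.74 × 110.94 + 0 ≈ 33.24 → 33.
Site F 1004.62: bracket 872.91–1014.49 → index 301–400; slope 99/141.58, offset 131.71.
AQI = 301 + 99/141.58·131.71 ≈ 393.10 ⇒ 393.
Site B: 970.10 ∈ [872.91, 1014.49] ↔ index [301, 400].
301 + (970.10−872.91)·(400−301)/(1014.49−872.91) = 301 + 97.19·99/141.58 ≈ 368.96, so AQI = 369.
Site A: 1022.87 lies in 1014.50–1184.03, so I_lo=401, I_hi=500, C_lo=1014.50, C_hi=1184.03.
(500−401)/(1184.03−1014.50) × (1022.87−1014.50) + 401 = 99/169.53 × 8.37 + 401 ≈ 405.89 → 406.
Site G: 748.99 lies in 502.57–872.90, so I_lo=201, I_hi=300, C_lo=502.57, C_hi=872.90.
(300−201)/(872.90−502.57) × (748.99−502.57) + 201 = 99/370.33 × 246.42 + 201 ≈ 266.88 → 267.
AQIs: Site H=33, Site F=393, Site B=369, Site A=406, Site G=267. Sum = 33 + 393 + 369 + 406 + 267 = 1468.

1468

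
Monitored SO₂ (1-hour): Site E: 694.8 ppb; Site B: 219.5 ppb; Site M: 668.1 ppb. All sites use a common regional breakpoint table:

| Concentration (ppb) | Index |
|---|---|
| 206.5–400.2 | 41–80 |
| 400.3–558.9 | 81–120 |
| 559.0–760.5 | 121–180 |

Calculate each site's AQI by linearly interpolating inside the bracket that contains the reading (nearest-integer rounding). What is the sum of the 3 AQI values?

358

Site E: 694.8 ∈ [559.0, 760.5] ↔ index [121, 180].
121 + (694.8−559.0)·(180−121)/(760.5−559.0) = 121 + 135.8·59/201.5 ≈ 160.76, so AQI = 161.
Site B: 219.5 lies in 206.5–400.2, so I_lo=41, I_hi=80, C_lo=206.5, C_hi=400.2.
(80−41)/(400.2−206.5) × (219.5−206.5) + 41 = 39/193.7 × 13.0 + 41 ≈ 43.62 → 44.
Site M 668.1: bracket 559.0–760.5 → index 121–180; slope 59/201.5, offset 109.1.
AQI = 121 + 59/201.5·109.1 ≈ 152.94 ⇒ 153.
AQIs: Site E=161, Site B=44, Site M=153. Sum = 161 + 44 + 153 = 358.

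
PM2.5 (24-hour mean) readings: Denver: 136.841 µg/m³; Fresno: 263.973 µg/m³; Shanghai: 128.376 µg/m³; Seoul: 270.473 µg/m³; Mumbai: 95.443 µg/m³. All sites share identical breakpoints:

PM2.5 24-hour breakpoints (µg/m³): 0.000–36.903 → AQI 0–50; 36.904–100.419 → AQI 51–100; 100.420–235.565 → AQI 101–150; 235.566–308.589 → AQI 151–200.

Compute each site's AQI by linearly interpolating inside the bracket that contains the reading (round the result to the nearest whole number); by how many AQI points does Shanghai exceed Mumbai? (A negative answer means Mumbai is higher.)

15

Denver: 136.841 lies in 100.420–235.565, so I_lo=101, I_hi=150, C_lo=100.420, C_hi=235.565.
(150−101)/(235.565−100.420) × (136.841−100.420) + 101 = 49/135.145 × 36.421 + 101 ≈ 114.21 → 114.
Fresno: 263.973 lies in 235.566–308.589, so I_lo=151, I_hi=200, C_lo=235.566, C_hi=308.589.
(200−151)/(308.589−235.566) × (263.973−235.566) + 151 = 49/73.023 × 28.407 + 151 ≈ 170.06 → 170.
Shanghai: 128.376 lies in 100.420–235.565, so I_lo=101, I_hi=150, C_lo=100.420, C_hi=235.565.
(150−101)/(235.565−100.420) × (128.376−100.420) + 101 = 49/135.145 × 27.956 + 101 ≈ 111.14 → 111.
Seoul: 270.473 ∈ [235.566, 308.589] ↔ index [151, 200].
151 + (270.473−235.566)·(200−151)/(308.589−235.566) = 151 + 34.907·49/73.023 ≈ 174.42, so AQI = 174.
Mumbai 95.443: bracket 36.904–100.419 → index 51–100; slope 49/63.515, offset 58.539.
AQI = 51 + 49/63.515·58.539 ≈ 96.16 ⇒ 96.
AQIs: Denver=114, Fresno=170, Shanghai=111, Seoul=174, Mumbai=96. Shanghai (111) − Mumbai (96) = 15.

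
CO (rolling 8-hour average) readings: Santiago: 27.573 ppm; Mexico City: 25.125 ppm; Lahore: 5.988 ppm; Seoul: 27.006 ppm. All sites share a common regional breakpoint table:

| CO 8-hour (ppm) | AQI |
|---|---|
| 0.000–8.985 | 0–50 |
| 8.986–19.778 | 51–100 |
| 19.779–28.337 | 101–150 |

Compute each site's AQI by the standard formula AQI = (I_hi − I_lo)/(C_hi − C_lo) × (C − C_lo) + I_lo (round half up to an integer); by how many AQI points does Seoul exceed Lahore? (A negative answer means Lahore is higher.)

Santiago 27.573: bracket 19.779–28.337 → index 101–150; slope 49/8.558, offset 7.794.
AQI = 101 + 49/8.558·7.794 ≈ 145.63 ⇒ 146.
Mexico City 25.125: bracket 19.779–28.337 → index 101–150; slope 49/8.558, offset 5.346.
AQI = 101 + 49/8.558·5.346 ≈ 131.61 ⇒ 132.
Lahore 5.988: bracket 0.000–8.985 → index 0–50; slope 50/8.985, offset 5.988.
AQI = 0 + 50/8.985·5.988 ≈ 33.32 ⇒ 33.
Seoul 27.006: bracket 19.779–28.337 → index 101–150; slope 49/8.558, offset 7.227.
AQI = 101 + 49/8.558·7.227 ≈ 142.38 ⇒ 142.
AQIs: Santiago=146, Mexico City=132, Lahore=33, Seoul=142. Seoul (142) − Lahore (33) = 109.

109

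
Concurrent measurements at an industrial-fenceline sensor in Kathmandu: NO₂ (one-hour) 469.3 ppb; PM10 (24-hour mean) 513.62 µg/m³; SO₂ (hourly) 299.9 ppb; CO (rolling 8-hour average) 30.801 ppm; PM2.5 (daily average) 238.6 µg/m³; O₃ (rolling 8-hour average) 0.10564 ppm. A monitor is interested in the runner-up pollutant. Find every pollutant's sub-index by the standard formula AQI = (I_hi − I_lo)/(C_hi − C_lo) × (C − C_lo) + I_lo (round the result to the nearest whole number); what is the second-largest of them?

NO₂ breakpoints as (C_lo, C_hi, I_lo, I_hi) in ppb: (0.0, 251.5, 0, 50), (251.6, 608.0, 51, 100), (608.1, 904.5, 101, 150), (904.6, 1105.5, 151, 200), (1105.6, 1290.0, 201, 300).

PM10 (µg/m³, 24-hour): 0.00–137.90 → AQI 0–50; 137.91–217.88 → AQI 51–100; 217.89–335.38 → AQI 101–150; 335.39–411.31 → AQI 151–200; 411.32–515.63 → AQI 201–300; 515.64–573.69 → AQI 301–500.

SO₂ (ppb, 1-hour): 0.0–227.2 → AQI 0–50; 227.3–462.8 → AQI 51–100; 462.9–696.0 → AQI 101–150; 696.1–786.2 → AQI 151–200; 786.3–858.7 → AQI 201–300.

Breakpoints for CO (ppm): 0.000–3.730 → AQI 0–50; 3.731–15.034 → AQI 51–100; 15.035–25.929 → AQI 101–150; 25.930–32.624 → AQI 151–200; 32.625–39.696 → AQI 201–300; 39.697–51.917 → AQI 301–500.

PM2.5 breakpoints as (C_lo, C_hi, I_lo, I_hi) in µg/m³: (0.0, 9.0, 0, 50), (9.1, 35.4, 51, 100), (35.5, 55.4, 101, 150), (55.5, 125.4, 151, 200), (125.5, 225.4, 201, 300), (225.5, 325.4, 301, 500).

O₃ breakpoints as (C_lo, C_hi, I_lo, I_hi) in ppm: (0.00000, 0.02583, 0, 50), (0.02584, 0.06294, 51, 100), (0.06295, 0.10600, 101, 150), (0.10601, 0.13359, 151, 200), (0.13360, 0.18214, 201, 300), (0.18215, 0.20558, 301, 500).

NO₂: 469.3 lies in 251.6–608.0, so I_lo=51, I_hi=100, C_lo=251.6, C_hi=608.0.
(100−51)/(608.0−251.6) × (469.3−251.6) + 51 = 49/356.4 × 217.7 + 51 ≈ 80.93 → 81.
PM10: 513.62 ∈ [411.32, 515.63] ↔ index [201, 300].
201 + (513.62−411.32)·(300−201)/(515.63−411.32) = 201 + 102.30·99/104.31 ≈ 298.09, so AQI = 298.
SO₂ 299.9: bracket 227.3–462.8 → index 51–100; slope 49/235.5, offset 72.6.
AQI = 51 + 49/235.5·72.6 ≈ 66.11 ⇒ 66.
CO 30.801: bracket 25.930–32.624 → index 151–200; slope 49/6.694, offset 4.871.
AQI = 151 + 49/6.694·4.871 ≈ 186.66 ⇒ 187.
PM2.5 238.6: bracket 225.5–325.4 → index 301–500; slope 199/99.9, offset 13.1.
AQI = 301 + 199/99.9·13.1 ≈ 327.10 ⇒ 327.
O₃ 0.10564: bracket 0.06295–0.10600 → index 101–150; slope 49/0.04305, offset 0.04269.
AQI = 101 + 49/0.04305·0.04269 ≈ 149.59 ⇒ 150.
Sub-indices: NO₂→81, PM10→298, SO₂→66, CO→187, PM2.5→327, O₃→150. Ranked high→low: 327, 298, 187, 150, 81, 66. Second-highest sub-index = 298.

298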